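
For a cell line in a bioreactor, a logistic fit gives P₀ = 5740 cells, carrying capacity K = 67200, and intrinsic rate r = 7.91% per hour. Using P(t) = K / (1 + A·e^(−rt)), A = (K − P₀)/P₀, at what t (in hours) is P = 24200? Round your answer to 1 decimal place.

A = (67200 − 5740)/5740 = 10.70732
24200 = 67200/(1 + 10.70732·e^(−0.0791t)) → 1 + 10.70732·e^(−0.0791t) = 2.77686
e^(−0.0791t) = 0.165948 → t = ln(6.02598)/0.0791 = 1.79608/0.0791

t ≈ 22.7 hours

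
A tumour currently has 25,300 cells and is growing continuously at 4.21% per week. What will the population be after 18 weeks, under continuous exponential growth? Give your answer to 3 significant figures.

P(18) = 25300 · e^(0.0421·18) = 25300 · e^(0.7578)
= 25300 · 2.13358 ≈ 53979.5

≈ 54,000 cells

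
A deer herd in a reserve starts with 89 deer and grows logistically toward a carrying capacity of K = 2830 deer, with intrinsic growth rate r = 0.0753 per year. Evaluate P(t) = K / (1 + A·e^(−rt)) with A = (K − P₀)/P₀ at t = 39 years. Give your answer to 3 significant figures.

A = (2830 − 89)/89 = 30.79775
P(39) = 2830 / (1 + 30.79775·e^(−0.0753·39)) = 2830 / (1 + 30.79775·0.05304)
= 2830 / 2.63353 ≈ 1074.6

≈ 1,070 deer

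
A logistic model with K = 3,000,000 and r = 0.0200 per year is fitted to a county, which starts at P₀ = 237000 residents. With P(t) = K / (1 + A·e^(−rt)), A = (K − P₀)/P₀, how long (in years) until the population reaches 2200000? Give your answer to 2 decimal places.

A = (3000000 − 237000)/237000 = 11.65823
2200000 = 3000000/(1 + 11.65823·e^(−0.02t)) → 1 + 11.65823·e^(−0.02t) = 1.36364
e^(−0.02t) = 0.031191 → t = ln(32.06013)/0.02 = 3.46761/0.02

t ≈ 173.38 years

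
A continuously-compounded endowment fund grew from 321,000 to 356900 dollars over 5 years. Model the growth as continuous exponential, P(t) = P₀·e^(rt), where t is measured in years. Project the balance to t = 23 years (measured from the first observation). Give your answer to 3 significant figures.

≈ 523,000 dollars

r = ln(356900/321000) / 5 ≈ 0.021203 per year
P(23) = 321000 · e^(0.021203·23) = 321000 · 1.62851 ≈ 522752.36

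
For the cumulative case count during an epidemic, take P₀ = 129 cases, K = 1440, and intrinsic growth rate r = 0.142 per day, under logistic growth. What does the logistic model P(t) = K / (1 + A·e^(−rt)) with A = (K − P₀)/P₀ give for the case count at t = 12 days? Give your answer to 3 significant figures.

≈ 505 cases

A = (1440 − 129)/129 = 10.16279
P(12) = 1440 / (1 + 10.16279·e^(−0.142·12)) = 1440 / (1 + 10.16279·0.181954)
= 1440 / 2.84916 ≈ 505.41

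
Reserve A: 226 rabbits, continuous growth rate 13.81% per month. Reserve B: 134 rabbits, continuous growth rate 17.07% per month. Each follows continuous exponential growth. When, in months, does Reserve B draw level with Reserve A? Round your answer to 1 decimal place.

t ≈ 16.0 months

226·e^(0.1381t) = 134·e^(0.1707t)
226/134 = e^((0.1707 − 0.1381)t) → ln(1.68657) = 0.0326·t
t = 0.5227 / 0.0326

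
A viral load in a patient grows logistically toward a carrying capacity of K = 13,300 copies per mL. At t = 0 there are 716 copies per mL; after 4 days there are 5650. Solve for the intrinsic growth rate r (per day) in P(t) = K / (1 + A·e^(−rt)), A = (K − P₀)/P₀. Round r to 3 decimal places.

r ≈ 0.641 per day

A = (13300 − 716)/716 = 17.57542
5650 = 13300/(1 + 17.57542·e^(−r·4)) → e^(−4r) = (2.35398 − 1)/17.57542 = 0.077038
r = −ln(0.077038)/4 = 2.56345/4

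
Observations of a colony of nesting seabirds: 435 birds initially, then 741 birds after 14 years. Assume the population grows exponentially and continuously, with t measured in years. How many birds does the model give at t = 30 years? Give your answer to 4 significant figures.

r = ln(741/435) / 14 ≈ 0.038047 per year
P(30) = 435 · e^(0.038047·30) = 435 · 3.13116 ≈ 1362.05

≈ 1,362 birds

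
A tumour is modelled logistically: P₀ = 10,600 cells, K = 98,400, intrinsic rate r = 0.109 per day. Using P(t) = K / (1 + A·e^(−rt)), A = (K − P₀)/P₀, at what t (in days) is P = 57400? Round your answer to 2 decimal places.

t ≈ 22.48 days

A = (98400 − 10600)/10600 = 8.28302
57400 = 98400/(1 + 8.28302·e^(−0.109t)) → 1 + 8.28302·e^(−0.109t) = 1.71429
e^(−0.109t) = 0.086235 → t = ln(11.59623)/0.109 = 2.45068/0.109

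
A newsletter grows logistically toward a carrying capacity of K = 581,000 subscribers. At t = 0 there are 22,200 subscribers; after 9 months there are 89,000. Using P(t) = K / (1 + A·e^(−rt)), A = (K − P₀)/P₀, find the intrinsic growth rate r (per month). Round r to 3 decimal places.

A = (581000 − 22200)/22200 = 25.17117
89000 = 581000/(1 + 25.17117·e^(−r·9)) → e^(−9r) = (6.52809 − 1)/25.17117 = 0.21962
r = −ln(0.21962)/9 = 1.51586/9

r ≈ 0.168 per month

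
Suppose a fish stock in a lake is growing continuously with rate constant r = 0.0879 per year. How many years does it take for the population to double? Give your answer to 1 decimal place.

doubling time = ln(2) / |r| = 0.69315 / 0.0879

doubling time ≈ 7.9 years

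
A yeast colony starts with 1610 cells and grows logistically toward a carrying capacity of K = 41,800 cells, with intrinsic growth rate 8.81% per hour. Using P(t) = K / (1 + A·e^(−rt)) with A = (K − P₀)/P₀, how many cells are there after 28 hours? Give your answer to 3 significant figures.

A = (41800 − 1610)/1610 = 24.96273
P(28) = 41800 / (1 + 24.96273·e^(−0.0881·28)) = 41800 / (1 + 24.96273·0.084856)
= 41800 / 3.11824 ≈ 13405.01

≈ 13,400 cells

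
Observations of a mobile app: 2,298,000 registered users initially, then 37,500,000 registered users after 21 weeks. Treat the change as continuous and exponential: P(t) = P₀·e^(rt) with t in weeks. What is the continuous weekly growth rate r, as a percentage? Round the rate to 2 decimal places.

37500000 = 2298000 · e^(r·21)
e^(21r) = 37500000/2298000 = 16.31854
r = ln(16.31854) / 21 = 2.7923 / 21

r ≈ 13.30% per week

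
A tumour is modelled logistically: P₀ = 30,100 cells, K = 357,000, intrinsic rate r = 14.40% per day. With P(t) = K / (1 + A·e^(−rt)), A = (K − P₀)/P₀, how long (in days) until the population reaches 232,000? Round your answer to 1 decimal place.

t ≈ 20.9 days

A = (357000 − 30100)/30100 = 10.86047
232000 = 357000/(1 + 10.86047·e^(−0.144t)) → 1 + 10.86047·e^(−0.144t) = 1.53879
e^(−0.144t) = 0.04961 → t = ln(20.15702)/0.144 = 3.00355/0.144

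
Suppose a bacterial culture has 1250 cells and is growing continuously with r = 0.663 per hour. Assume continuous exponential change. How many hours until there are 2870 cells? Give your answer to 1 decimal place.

t ≈ 1.3 hours

2870 = 1250 · e^(0.663·t)
t = ln(2870/1250) / 0.663 = ln(2.296) / 0.663 = 0.83117 / 0.663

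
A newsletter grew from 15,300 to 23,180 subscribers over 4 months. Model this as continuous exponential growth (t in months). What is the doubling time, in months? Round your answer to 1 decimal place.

r = ln(23180/15300) / 4 = ln(1.51503) / 4 ≈ 0.103859 per month
doubling time = ln 2 / |r| = 0.69315 / 0.103859

doubling time ≈ 6.7 months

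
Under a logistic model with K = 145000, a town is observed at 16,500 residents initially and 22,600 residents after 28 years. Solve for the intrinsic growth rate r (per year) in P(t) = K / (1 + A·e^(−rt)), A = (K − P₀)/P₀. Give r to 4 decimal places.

A = (145000 − 16500)/16500 = 7.78788
22600 = 145000/(1 + 7.78788·e^(−r·28)) → e^(−28r) = (6.41593 − 1)/7.78788 = 0.695431
r = −ln(0.695431)/28 = 0.36322/28

r ≈ 0.0130 per year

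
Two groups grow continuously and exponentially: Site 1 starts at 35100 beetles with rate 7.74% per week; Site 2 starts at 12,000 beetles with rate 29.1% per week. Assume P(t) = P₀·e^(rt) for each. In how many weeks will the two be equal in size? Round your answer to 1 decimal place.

t ≈ 5.0 weeks

35100·e^(0.0774t) = 12000·e^(0.291t)
35100/12000 = e^((0.291 − 0.0774)t) → ln(2.925) = 0.2136·t
t = 1.07329 / 0.2136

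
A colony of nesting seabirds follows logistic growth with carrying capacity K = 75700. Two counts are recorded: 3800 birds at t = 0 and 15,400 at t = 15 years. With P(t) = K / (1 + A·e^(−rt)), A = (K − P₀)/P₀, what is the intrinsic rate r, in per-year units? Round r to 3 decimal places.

A = (75700 − 3800)/3800 = 18.92105
15400 = 75700/(1 + 18.92105·e^(−r·15)) → e^(−15r) = (4.91558 − 1)/18.92105 = 0.206943
r = −ln(0.206943)/15 = 1.57531/15

r ≈ 0.105 per year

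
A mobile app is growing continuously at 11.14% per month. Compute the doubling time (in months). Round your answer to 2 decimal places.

doubling time ≈ 6.22 months

doubling time = ln(2) / |r| = 0.69315 / 0.1114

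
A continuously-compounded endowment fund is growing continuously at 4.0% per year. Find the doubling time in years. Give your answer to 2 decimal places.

doubling time = ln(2) / |r| = 0.69315 / 0.04

doubling time ≈ 17.33 years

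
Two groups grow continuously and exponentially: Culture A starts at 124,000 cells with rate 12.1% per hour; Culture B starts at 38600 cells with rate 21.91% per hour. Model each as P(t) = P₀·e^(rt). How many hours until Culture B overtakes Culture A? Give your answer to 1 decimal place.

124000·e^(0.121t) = 38600·e^(0.2191t)
124000/38600 = e^((0.2191 − 0.121)t) → ln(3.21244) = 0.0981·t
t = 1.16703 / 0.0981

t ≈ 11.9 hours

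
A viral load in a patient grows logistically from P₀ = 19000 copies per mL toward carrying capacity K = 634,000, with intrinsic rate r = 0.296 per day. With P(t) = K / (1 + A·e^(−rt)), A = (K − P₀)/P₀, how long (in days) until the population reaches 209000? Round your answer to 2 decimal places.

A = (634000 − 19000)/19000 = 32.36842
209000 = 634000/(1 + 32.36842·e^(−0.296t)) → 1 + 32.36842·e^(−0.296t) = 3.03349
e^(−0.296t) = 0.062823 → t = ln(15.91765)/0.296 = 2.76743/0.296

t ≈ 9.35 days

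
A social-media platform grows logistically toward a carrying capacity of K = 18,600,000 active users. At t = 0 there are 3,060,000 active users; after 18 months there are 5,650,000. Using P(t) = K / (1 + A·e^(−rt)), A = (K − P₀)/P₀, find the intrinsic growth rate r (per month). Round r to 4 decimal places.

A = (18600000 − 3060000)/3060000 = 5.07843
5650000 = 18600000/(1 + 5.07843·e^(−r·18)) → e^(−18r) = (3.29204 − 1)/5.07843 = 0.451327
r = −ln(0.451327)/18 = 0.79556/18

r ≈ 0.0442 per month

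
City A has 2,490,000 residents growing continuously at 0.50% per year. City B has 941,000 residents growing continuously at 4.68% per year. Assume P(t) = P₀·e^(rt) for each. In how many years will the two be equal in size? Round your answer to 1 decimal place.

t ≈ 23.3 years

2490000·e^(0.005t) = 941000·e^(0.0468t)
2490000/941000 = e^((0.0468 − 0.005)t) → ln(2.64612) = 0.0418·t
t = 0.97309 / 0.0418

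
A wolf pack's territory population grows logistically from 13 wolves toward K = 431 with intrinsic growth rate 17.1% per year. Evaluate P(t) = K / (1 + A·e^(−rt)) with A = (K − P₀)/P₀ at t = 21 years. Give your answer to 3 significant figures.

≈ 228 wolves

A = (431 − 13)/13 = 32.15385
P(21) = 431 / (1 + 32.15385·e^(−0.171·21)) = 431 / (1 + 32.15385·0.027571)
= 431 / 1.88651 ≈ 228.46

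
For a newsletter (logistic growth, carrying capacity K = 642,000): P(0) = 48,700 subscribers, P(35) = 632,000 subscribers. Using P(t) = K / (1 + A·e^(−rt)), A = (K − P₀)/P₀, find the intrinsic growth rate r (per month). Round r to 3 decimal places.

A = (642000 − 48700)/48700 = 12.18275
632000 = 642000/(1 + 12.18275·e^(−r·35)) → e^(−35r) = (1.01582 − 1)/12.18275 = 0.001299
r = −ln(0.001299)/35 = 6.64633/35

r ≈ 0.190 per month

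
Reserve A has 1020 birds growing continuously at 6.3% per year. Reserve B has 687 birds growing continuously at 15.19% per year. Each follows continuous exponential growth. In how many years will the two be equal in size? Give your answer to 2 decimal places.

t ≈ 4.45 years

1020·e^(0.063t) = 687·e^(0.1519t)
1020/687 = e^((0.1519 − 0.063)t) → ln(1.48472) = 0.0889·t
t = 0.39522 / 0.0889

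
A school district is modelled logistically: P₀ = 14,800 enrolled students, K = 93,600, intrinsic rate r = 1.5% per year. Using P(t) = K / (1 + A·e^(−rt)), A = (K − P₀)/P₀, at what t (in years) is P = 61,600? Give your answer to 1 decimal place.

A = (93600 − 14800)/14800 = 5.32432
61600 = 93600/(1 + 5.32432·e^(−0.015t)) → 1 + 5.32432·e^(−0.015t) = 1.51948
e^(−0.015t) = 0.097567 → t = ln(10.24932)/0.015 = 2.32721/0.015

t ≈ 155.1 years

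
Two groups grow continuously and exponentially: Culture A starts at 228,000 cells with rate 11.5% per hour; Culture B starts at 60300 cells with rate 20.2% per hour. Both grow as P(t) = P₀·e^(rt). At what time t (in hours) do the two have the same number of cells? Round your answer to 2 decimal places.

t ≈ 15.29 hours

228000·e^(0.115t) = 60300·e^(0.202t)
228000/60300 = e^((0.202 − 0.115)t) → ln(3.78109) = 0.087·t
t = 1.33001 / 0.087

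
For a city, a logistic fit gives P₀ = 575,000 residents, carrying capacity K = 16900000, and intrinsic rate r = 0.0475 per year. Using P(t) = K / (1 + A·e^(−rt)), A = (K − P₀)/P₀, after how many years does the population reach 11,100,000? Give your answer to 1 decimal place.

A = (16900000 − 575000)/575000 = 28.3913
11100000 = 16900000/(1 + 28.3913·e^(−0.0475t)) → 1 + 28.3913·e^(−0.0475t) = 1.52252
e^(−0.0475t) = 0.018404 → t = ln(54.33508)/0.0475 = 3.99517/0.0475

t ≈ 84.1 years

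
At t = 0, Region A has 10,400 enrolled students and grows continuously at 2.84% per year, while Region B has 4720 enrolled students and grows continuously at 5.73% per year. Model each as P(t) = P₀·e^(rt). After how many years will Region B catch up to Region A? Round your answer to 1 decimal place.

t ≈ 27.3 years

10400·e^(0.0284t) = 4720·e^(0.0573t)
10400/4720 = e^((0.0573 − 0.0284)t) → ln(2.20339) = 0.0289·t
t = 0.79 / 0.0289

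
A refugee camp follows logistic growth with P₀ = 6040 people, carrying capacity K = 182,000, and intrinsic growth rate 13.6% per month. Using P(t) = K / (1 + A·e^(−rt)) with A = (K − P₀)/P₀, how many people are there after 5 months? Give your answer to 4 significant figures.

≈ 11,550 people

A = (182000 − 6040)/6040 = 29.13245
P(5) = 182000 / (1 + 29.13245·e^(−0.136·5)) = 182000 / (1 + 29.13245·0.506617)
= 182000 / 15.75899 ≈ 11548.96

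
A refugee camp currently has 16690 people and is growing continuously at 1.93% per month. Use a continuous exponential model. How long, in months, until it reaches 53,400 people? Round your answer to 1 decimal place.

t ≈ 60.3 months

53400 = 16690 · e^(0.0193·t)
t = ln(53400/16690) / 0.0193 = ln(3.19952) / 0.0193 = 1.163 / 0.0193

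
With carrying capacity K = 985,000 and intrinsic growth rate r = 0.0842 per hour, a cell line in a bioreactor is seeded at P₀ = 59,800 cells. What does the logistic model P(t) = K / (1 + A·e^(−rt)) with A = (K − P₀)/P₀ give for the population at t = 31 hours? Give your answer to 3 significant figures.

≈ 461,000 cells

A = (985000 − 59800)/59800 = 15.47157
P(31) = 985000 / (1 + 15.47157·e^(−0.0842·31)) = 985000 / (1 + 15.47157·0.07352)
= 985000 / 2.13747 ≈ 460825.73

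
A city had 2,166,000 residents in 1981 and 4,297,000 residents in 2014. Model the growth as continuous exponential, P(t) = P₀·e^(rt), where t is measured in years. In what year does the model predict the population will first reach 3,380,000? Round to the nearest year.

year 2002

r = ln(4297000/2166000) / 33 = 0.68503/33 ≈ 0.020759 per year
t = ln(3380000/2166000) / r = 0.44499/0.020759 ≈ 21.44 years after 1981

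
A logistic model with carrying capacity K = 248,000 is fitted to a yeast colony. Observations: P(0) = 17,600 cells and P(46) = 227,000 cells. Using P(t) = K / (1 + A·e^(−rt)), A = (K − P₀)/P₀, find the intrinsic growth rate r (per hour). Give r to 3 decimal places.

A = (248000 − 17600)/17600 = 13.09091
227000 = 248000/(1 + 13.09091·e^(−r·46)) → e^(−46r) = (1.09251 − 1)/13.09091 = 0.007067
r = −ln(0.007067)/46 = 4.95235/46

r ≈ 0.108 per hour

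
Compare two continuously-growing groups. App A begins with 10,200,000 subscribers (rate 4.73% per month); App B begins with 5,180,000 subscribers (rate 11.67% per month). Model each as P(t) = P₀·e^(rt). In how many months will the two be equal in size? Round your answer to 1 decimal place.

t ≈ 9.8 months

10200000·e^(0.0473t) = 5180000·e^(0.1167t)
10200000/5180000 = e^((0.1167 − 0.0473)t) → ln(1.96911) = 0.0694·t
t = 0.67758 / 0.0694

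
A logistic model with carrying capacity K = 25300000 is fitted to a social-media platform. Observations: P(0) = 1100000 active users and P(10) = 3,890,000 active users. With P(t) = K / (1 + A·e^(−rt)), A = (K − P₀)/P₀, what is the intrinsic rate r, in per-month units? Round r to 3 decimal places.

A = (25300000 − 1100000)/1100000 = 22
3890000 = 25300000/(1 + 22·e^(−r·10)) → e^(−10r) = (6.50386 − 1)/22 = 0.250175
r = −ln(0.250175)/10 = 1.38559/10

r ≈ 0.139 per month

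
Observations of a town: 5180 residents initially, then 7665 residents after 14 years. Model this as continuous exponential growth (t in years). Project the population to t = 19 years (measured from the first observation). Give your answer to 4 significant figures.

r = ln(7665/5180) / 14 ≈ 0.02799 per year
P(19) = 5180 · e^(0.02799·19) = 5180 · 1.70201 ≈ 8816.41

≈ 8,816 residents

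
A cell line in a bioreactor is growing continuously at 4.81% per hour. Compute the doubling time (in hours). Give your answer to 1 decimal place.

doubling time ≈ 14.4 hours

doubling time = ln(2) / |r| = 0.69315 / 0.0481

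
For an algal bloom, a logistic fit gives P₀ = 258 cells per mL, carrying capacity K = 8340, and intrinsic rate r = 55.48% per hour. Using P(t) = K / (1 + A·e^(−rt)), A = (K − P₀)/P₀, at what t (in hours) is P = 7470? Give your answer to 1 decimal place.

t ≈ 10.1 hours

A = (8340 − 258)/258 = 31.32558
7470 = 8340/(1 + 31.32558·e^(−0.5548t)) → 1 + 31.32558·e^(−0.5548t) = 1.11647
e^(−0.5548t) = 0.003718 → t = ln(268.96792)/0.5548 = 5.59459/0.5548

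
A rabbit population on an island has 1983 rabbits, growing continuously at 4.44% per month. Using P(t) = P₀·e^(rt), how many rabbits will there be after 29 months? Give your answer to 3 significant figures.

≈ 7,190 rabbits

P(29) = 1983 · e^(0.0444·29) = 1983 · e^(1.2876)
= 1983 · 3.62408 ≈ 7186.55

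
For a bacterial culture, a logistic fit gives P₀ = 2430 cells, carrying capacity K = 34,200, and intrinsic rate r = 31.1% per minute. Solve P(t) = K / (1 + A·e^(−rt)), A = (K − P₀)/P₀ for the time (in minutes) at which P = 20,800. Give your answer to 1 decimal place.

t ≈ 9.7 minutes

A = (34200 − 2430)/2430 = 13.07407
20800 = 34200/(1 + 13.07407·e^(−0.311t)) → 1 + 13.07407·e^(−0.311t) = 1.64423
e^(−0.311t) = 0.049275 → t = ln(20.29409)/0.311 = 3.01033/0.311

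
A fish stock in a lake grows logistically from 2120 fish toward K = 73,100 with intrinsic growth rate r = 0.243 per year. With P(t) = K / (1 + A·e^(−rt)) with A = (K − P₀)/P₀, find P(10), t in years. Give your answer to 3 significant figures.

≈ 18,500 fish

A = (73100 − 2120)/2120 = 33.48113
P(10) = 73100 / (1 + 33.48113·e^(−0.243·10)) = 73100 / (1 + 33.48113·0.088037)
= 73100 / 3.94757 ≈ 18517.71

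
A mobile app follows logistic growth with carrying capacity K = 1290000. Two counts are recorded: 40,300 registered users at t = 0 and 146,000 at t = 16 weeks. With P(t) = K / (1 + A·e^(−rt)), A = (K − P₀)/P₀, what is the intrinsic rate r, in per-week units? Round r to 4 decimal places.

r ≈ 0.0860 per week

A = (1290000 − 40300)/40300 = 31.00993
146000 = 1290000/(1 + 31.00993·e^(−r·16)) → e^(−16r) = (8.83562 − 1)/31.00993 = 0.252681
r = −ln(0.252681)/16 = 1.37563/16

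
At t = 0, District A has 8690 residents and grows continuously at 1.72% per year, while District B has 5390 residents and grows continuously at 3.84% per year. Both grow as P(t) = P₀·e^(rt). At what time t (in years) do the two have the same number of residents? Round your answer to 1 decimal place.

t ≈ 22.5 years

8690·e^(0.0172t) = 5390·e^(0.0384t)
8690/5390 = e^((0.0384 − 0.0172)t) → ln(1.61224) = 0.0212·t
t = 0.47763 / 0.0212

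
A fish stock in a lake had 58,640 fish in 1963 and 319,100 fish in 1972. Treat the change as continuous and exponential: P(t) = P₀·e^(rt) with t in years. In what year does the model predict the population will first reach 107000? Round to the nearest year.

r = ln(319100/58640) / 9 = 1.69409/9 ≈ 0.188232 per year
t = ln(107000/58640) / r = 0.60141/0.188232 ≈ 3.2 years after 1963

year 1966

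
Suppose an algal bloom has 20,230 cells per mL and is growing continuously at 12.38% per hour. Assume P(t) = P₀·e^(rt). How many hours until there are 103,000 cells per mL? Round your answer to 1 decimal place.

t ≈ 13.1 hours

103000 = 20230 · e^(0.1238·t)
t = ln(103000/20230) / 0.1238 = ln(5.09145) / 0.1238 = 1.62756 / 0.1238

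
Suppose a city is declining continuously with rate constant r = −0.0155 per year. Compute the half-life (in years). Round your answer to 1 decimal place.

half-life = ln(2) / |r| = 0.69315 / 0.0155

half-life ≈ 44.7 years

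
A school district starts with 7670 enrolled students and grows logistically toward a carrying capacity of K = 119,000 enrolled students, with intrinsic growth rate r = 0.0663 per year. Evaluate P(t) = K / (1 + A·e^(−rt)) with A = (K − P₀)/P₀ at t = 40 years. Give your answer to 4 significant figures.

A = (119000 − 7670)/7670 = 14.51499
P(40) = 119000 / (1 + 14.51499·e^(−0.0663·40)) = 119000 / (1 + 14.51499·0.07051)
= 119000 / 2.02345 ≈ 58810.36

≈ 58,810 enrolled students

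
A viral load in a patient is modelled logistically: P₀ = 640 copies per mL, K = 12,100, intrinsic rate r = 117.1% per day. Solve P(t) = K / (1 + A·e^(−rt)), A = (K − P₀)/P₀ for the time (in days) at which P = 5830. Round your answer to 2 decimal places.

t ≈ 2.40 days

A = (12100 − 640)/640 = 17.90625
5830 = 12100/(1 + 17.90625·e^(−1.171t)) → 1 + 17.90625·e^(−1.171t) = 2.07547
e^(−1.171t) = 0.060061 → t = ln(16.64967)/1.171 = 2.81239/1.171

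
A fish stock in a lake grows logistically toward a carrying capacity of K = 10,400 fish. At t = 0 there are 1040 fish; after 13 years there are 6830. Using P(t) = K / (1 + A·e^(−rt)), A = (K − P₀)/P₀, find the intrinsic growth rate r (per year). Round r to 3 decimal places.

A = (10400 − 1040)/1040 = 9
6830 = 10400/(1 + 9·e^(−r·13)) → e^(−13r) = (1.52269 − 1)/9 = 0.058077
r = −ln(0.058077)/13 = 2.84598/13

r ≈ 0.219 per year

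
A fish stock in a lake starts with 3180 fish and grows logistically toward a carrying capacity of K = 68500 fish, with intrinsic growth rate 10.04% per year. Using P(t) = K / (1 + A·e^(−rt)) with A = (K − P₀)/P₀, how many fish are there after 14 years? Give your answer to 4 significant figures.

≈ 11,350 fish

A = (68500 − 3180)/3180 = 20.54088
P(14) = 68500 / (1 + 20.54088·e^(−0.1004·14)) = 68500 / (1 + 20.54088·0.24522)
= 68500 / 6.03703 ≈ 11346.63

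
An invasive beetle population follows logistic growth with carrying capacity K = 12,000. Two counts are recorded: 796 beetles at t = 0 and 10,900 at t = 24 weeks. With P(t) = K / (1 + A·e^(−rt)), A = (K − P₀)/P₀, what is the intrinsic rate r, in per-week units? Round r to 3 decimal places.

r ≈ 0.206 per week

A = (12000 − 796)/796 = 14.07538
10900 = 12000/(1 + 14.07538·e^(−r·24)) → e^(−24r) = (1.10092 − 1)/14.07538 = 0.00717
r = −ln(0.00717)/24 = 4.93788/24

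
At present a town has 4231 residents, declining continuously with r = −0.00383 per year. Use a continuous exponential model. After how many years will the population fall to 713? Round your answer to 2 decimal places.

t ≈ 464.94 years

713 = 4231 · e^(-0.00383·t)
t = ln(713/4231) / -0.00383 = ln(0.16852) / -0.00383 = -1.78071 / -0.00383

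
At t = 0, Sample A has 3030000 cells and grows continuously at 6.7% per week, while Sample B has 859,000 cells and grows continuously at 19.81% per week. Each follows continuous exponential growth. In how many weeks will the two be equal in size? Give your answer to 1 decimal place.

3030000·e^(0.067t) = 859000·e^(0.1981t)
3030000/859000 = e^((0.1981 − 0.067)t) → ln(3.52736) = 0.1311·t
t = 1.26055 / 0.1311

t ≈ 9.6 weeks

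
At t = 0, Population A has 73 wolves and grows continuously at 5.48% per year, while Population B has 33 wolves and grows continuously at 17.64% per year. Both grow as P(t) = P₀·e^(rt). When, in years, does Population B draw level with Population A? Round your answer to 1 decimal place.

t ≈ 6.5 years

73·e^(0.0548t) = 33·e^(0.1764t)
73/33 = e^((0.1764 − 0.0548)t) → ln(2.21212) = 0.1216·t
t = 0.79395 / 0.1216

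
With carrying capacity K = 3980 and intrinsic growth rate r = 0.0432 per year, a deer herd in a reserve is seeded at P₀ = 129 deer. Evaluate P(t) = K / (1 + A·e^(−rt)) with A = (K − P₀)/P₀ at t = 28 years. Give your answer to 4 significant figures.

≈ 401.8 deer

A = (3980 − 129)/129 = 29.85271
P(28) = 3980 / (1 + 29.85271·e^(−0.0432·28)) = 3980 / (1 + 29.85271·0.298317)
= 3980 / 9.90556 ≈ 401.79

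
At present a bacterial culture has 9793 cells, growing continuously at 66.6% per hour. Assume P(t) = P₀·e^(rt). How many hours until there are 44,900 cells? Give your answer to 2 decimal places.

44900 = 9793 · e^(0.666·t)
t = ln(44900/9793) / 0.666 = ln(4.58491) / 0.666 = 1.52277 / 0.666

t ≈ 2.29 hours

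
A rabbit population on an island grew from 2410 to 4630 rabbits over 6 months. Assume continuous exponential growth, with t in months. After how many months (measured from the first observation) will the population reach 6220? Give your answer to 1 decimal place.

t ≈ 8.7 months

r = ln(4630/2410) / 6 ≈ 0.108822 per month
t = ln(6220/2410) / r = 0.94814 / 0.108822 ≈ 8.713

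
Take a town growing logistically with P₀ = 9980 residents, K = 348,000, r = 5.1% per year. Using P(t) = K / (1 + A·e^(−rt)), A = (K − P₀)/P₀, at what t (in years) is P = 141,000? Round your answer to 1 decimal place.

A = (348000 − 9980)/9980 = 33.86974
141000 = 348000/(1 + 33.86974·e^(−0.051t)) → 1 + 33.86974·e^(−0.051t) = 2.46809
e^(−0.051t) = 0.043345 → t = ln(23.07069)/0.051 = 3.13856/0.051

t ≈ 61.5 years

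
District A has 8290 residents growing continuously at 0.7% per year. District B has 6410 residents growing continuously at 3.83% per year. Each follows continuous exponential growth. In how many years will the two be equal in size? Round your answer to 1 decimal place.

8290·e^(0.007t) = 6410·e^(0.0383t)
8290/6410 = e^((0.0383 − 0.007)t) → ln(1.29329) = 0.0313·t
t = 0.25719 / 0.0313

t ≈ 8.2 years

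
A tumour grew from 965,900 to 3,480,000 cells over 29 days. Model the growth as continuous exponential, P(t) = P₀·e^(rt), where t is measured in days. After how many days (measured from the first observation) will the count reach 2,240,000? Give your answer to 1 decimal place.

r = ln(3480000/965900) / 29 ≈ 0.044197 per day
t = ln(2240000/965900) / r = 0.84117 / 0.044197 ≈ 19.032

t ≈ 19.0 days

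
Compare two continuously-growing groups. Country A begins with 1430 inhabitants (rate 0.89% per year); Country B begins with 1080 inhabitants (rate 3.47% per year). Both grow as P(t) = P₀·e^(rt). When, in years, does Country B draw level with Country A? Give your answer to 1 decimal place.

t ≈ 10.9 years

1430·e^(0.0089t) = 1080·e^(0.0347t)
1430/1080 = e^((0.0347 − 0.0089)t) → ln(1.32407) = 0.0258·t
t = 0.28071 / 0.0258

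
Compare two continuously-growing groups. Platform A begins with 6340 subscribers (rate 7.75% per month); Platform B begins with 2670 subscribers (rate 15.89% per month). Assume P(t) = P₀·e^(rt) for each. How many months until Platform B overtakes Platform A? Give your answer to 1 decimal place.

6340·e^(0.0775t) = 2670·e^(0.1589t)
6340/2670 = e^((0.1589 − 0.0775)t) → ln(2.37453) = 0.0814·t
t = 0.8648 / 0.0814

t ≈ 10.6 months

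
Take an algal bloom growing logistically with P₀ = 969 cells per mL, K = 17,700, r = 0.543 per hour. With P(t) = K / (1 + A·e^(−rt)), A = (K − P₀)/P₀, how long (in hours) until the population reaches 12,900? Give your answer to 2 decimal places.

A = (17700 − 969)/969 = 17.26625
12900 = 17700/(1 + 17.26625·e^(−0.543t)) → 1 + 17.26625·e^(−0.543t) = 1.37209
e^(−0.543t) = 0.02155 → t = ln(46.40306)/0.543 = 3.83737/0.543

t ≈ 7.07 hours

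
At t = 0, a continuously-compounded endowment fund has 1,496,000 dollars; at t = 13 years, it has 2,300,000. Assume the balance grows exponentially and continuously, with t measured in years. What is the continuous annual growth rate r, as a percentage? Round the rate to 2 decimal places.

r ≈ 3.31% per year

2300000 = 1496000 · e^(r·13)
e^(13r) = 2300000/1496000 = 1.53743
r = ln(1.53743) / 13 = 0.43011 / 13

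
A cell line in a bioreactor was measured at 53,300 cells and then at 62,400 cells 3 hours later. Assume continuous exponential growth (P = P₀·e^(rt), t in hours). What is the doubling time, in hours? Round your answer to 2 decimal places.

r = ln(62400/53300) / 3 = ln(1.17073) / 3 ≈ 0.052543 per hour
doubling time = ln 2 / |r| = 0.69315 / 0.052543

doubling time ≈ 13.19 hours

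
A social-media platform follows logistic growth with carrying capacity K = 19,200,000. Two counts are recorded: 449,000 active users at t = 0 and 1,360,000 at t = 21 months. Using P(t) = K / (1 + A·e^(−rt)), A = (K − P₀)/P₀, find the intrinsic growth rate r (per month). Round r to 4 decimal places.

A = (19200000 − 449000)/449000 = 41.76169
1360000 = 19200000/(1 + 41.76169·e^(−r·21)) → e^(−21r) = (14.11765 − 1)/41.76169 = 0.314107
r = −ln(0.314107)/21 = 1.15802/21

r ≈ 0.0551 per month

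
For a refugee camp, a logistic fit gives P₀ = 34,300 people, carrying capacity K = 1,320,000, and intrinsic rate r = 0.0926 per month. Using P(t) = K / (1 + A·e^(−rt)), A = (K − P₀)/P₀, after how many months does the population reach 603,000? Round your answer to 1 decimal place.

t ≈ 37.3 months

A = (1320000 − 34300)/34300 = 37.48397
603000 = 1320000/(1 + 37.48397·e^(−0.0926t)) → 1 + 37.48397·e^(−0.0926t) = 2.18905
e^(−0.0926t) = 0.031722 → t = ln(31.52417)/0.0926 = 3.45075/0.0926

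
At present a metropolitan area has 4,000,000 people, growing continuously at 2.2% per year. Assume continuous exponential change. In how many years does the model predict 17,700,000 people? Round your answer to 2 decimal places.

17700000 = 4000000 · e^(0.022·t)
t = ln(17700000/4000000) / 0.022 = ln(4.425) / 0.022 = 1.48727 / 0.022

t ≈ 67.60 years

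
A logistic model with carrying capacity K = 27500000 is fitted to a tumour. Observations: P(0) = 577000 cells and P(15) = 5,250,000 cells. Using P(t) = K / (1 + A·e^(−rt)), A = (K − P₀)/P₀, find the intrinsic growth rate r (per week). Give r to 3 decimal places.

r ≈ 0.160 per week

A = (27500000 − 577000)/577000 = 46.66031
5250000 = 27500000/(1 + 46.66031·e^(−r·15)) → e^(−15r) = (5.2381 − 1)/46.66031 = 0.090829
r = −ln(0.090829)/15 = 2.39878/15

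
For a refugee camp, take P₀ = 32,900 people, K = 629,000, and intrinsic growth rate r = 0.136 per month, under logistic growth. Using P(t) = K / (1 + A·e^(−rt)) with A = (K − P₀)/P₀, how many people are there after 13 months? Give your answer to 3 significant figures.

≈ 154,000 people

A = (629000 − 32900)/32900 = 18.11854
P(13) = 629000 / (1 + 18.11854·e^(−0.136·13)) = 629000 / (1 + 18.11854·0.170674)
= 629000 / 4.09236 ≈ 153700.9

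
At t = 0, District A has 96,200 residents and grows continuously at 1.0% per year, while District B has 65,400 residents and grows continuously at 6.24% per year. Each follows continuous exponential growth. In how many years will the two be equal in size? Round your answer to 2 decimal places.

t ≈ 7.36 years

96200·e^(0.01t) = 65400·e^(0.0624t)
96200/65400 = e^((0.0624 − 0.01)t) → ln(1.47095) = 0.0524·t
t = 0.38591 / 0.0524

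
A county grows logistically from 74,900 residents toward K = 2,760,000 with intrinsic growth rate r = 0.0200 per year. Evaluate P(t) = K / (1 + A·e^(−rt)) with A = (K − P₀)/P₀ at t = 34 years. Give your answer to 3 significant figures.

≈ 144,000 residents

A = (2760000 − 74900)/74900 = 35.84913
P(34) = 2760000 / (1 + 35.84913·e^(−0.02·34)) = 2760000 / (1 + 35.84913·0.506617)
= 2760000 / 19.16178 ≈ 144036.73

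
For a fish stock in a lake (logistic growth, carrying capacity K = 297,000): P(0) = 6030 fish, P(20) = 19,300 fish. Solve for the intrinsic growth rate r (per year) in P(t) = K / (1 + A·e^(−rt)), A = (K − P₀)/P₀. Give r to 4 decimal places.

A = (297000 − 6030)/6030 = 48.25373
19300 = 297000/(1 + 48.25373·e^(−r·20)) → e^(−20r) = (15.3886 − 1)/48.25373 = 0.298186
r = −ln(0.298186)/20 = 1.21004/20

r ≈ 0.0605 per year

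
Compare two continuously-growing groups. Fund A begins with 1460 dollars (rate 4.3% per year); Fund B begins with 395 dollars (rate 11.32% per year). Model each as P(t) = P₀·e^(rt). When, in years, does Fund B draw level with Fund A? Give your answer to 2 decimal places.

1460·e^(0.043t) = 395·e^(0.1132t)
1460/395 = e^((0.1132 − 0.043)t) → ln(3.6962) = 0.0702·t
t = 1.30731 / 0.0702

t ≈ 18.62 years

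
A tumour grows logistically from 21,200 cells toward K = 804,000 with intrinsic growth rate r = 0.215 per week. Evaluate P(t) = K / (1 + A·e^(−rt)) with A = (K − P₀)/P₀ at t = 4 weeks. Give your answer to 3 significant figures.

A = (804000 − 21200)/21200 = 36.92453
P(4) = 804000 / (1 + 36.92453·e^(−0.215·4)) = 804000 / (1 + 36.92453·0.423162)
= 804000 / 16.62506 ≈ 48360.73

≈ 48,400 cells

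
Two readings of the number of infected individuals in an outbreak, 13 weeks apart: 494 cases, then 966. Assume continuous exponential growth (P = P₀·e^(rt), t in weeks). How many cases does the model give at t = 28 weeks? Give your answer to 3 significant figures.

r = ln(966/494) / 13 ≈ 0.051587 per week
P(28) = 494 · e^(0.051587·28) = 494 · 4.23944 ≈ 2094.28

≈ 2,090 cases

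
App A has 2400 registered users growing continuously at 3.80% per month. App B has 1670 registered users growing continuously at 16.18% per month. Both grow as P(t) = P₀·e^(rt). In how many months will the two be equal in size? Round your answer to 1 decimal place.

t ≈ 2.9 months

2400·e^(0.038t) = 1670·e^(0.1618t)
2400/1670 = e^((0.1618 − 0.038)t) → ln(1.43713) = 0.1238·t
t = 0.36265 / 0.1238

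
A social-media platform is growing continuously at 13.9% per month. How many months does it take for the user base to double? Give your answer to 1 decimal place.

doubling time = ln(2) / |r| = 0.69315 / 0.139

doubling time ≈ 5.0 months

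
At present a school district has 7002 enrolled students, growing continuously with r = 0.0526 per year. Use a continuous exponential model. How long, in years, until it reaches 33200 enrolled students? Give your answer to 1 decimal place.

33200 = 7002 · e^(0.0526·t)
t = ln(33200/7002) / 0.0526 = ln(4.7415) / 0.0526 = 1.55635 / 0.0526

t ≈ 29.6 years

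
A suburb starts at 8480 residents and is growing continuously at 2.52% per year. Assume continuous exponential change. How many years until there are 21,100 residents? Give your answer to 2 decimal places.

t ≈ 36.17 years

21100 = 8480 · e^(0.0252·t)
t = ln(21100/8480) / 0.0252 = ln(2.48821) / 0.0252 = 0.91156 / 0.0252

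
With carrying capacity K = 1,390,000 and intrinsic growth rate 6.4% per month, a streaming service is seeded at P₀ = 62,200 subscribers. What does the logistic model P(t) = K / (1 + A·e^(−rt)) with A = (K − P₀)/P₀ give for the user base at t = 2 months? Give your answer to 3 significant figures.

≈ 70,300 subscribers

A = (1390000 − 62200)/62200 = 21.34727
P(2) = 1390000 / (1 + 21.34727·e^(−0.064·2)) = 1390000 / (1 + 21.34727·0.879853)
= 1390000 / 19.78246 ≈ 70264.25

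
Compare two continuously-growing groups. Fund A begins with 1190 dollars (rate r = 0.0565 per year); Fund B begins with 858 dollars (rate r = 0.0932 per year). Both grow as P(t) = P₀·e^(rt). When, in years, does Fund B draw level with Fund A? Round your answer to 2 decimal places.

1190·e^(0.0565t) = 858·e^(0.0932t)
1190/858 = e^((0.0932 − 0.0565)t) → ln(1.38695) = 0.0367·t
t = 0.3271 / 0.0367

t ≈ 8.91 years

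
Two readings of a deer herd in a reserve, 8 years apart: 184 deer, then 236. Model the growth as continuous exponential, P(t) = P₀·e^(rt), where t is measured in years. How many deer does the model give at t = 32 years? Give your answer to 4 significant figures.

r = ln(236/184) / 8 ≈ 0.031112 per year
P(32) = 184 · e^(0.031112·32) = 184 · 2.7063 ≈ 497.96

≈ 498.0 deer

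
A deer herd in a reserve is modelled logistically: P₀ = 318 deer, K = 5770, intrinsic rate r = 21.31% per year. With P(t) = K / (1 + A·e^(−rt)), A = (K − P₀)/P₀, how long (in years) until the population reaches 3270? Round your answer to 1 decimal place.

A = (5770 − 318)/318 = 17.14465
3270 = 5770/(1 + 17.14465·e^(−0.2131t)) → 1 + 17.14465·e^(−0.2131t) = 1.76453
e^(−0.2131t) = 0.044593 → t = ln(22.42521)/0.2131 = 3.11019/0.2131

t ≈ 14.6 years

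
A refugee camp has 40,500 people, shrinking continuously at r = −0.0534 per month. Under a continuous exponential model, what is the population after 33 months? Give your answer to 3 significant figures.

≈ 6,950 people

P(33) = 40500 · e^(-0.0534·33) = 40500 · e^(-1.7622)
= 40500 · 0.17167 ≈ 6952.5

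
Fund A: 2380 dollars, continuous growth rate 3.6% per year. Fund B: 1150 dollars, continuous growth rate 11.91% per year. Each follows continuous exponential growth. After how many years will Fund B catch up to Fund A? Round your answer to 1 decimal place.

2380·e^(0.036t) = 1150·e^(0.1191t)
2380/1150 = e^((0.1191 − 0.036)t) → ln(2.06957) = 0.0831·t
t = 0.72734 / 0.0831

t ≈ 8.8 years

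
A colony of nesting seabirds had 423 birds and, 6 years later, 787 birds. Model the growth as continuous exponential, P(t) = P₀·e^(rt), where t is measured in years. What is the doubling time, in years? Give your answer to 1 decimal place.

doubling time ≈ 6.7 years

r = ln(787/423) / 6 = ln(1.86052) / 6 ≈ 0.103476 per year
doubling time = ln 2 / |r| = 0.69315 / 0.103476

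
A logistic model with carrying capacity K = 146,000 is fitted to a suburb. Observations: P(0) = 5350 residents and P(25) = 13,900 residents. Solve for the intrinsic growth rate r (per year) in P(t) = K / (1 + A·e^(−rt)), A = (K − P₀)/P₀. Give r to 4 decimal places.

r ≈ 0.0407 per year

A = (146000 − 5350)/5350 = 26.28972
13900 = 146000/(1 + 26.28972·e^(−r·25)) → e^(−25r) = (10.5036 − 1)/26.28972 = 0.361495
r = −ln(0.361495)/25 = 1.01751/25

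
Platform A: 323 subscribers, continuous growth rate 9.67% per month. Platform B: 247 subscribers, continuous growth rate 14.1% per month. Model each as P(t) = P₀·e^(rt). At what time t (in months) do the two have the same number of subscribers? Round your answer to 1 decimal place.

323·e^(0.0967t) = 247·e^(0.141t)
323/247 = e^((0.141 − 0.0967)t) → ln(1.30769) = 0.0443·t
t = 0.26826 / 0.0443

t ≈ 6.1 months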